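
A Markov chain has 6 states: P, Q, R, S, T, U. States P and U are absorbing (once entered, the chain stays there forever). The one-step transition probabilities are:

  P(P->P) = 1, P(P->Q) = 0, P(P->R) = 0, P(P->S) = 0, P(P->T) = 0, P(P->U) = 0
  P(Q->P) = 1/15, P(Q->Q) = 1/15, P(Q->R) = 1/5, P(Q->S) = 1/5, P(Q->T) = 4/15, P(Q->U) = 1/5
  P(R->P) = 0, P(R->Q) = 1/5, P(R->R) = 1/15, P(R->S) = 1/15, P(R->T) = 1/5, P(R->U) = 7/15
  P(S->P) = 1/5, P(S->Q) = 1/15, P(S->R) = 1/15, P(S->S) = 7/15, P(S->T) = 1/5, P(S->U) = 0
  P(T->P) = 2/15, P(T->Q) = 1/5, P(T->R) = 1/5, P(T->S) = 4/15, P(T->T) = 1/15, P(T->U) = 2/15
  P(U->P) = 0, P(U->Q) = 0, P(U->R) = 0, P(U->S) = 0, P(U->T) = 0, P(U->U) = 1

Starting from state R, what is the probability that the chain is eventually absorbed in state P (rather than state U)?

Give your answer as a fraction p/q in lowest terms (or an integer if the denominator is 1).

Let a_i = P(absorbed in P | start in state i).
Boundary conditions: a_P = 1, a_U = 0.
For each transient state i, a_i = sum_j P(i->j) * a_j:
  a_Q = 1/15*a_P + 1/15*a_Q + 1/5*a_R + 1/5*a_S + 4/15*a_T + 1/5*a_U
  a_R = 0*a_P + 1/5*a_Q + 1/15*a_R + 1/15*a_S + 1/5*a_T + 7/15*a_U
  a_S = 1/5*a_P + 1/15*a_Q + 1/15*a_R + 7/15*a_S + 1/5*a_T + 0*a_U
  a_T = 2/15*a_P + 1/5*a_Q + 1/5*a_R + 4/15*a_S + 1/15*a_T + 2/15*a_U

Substituting a_P = 1 and a_U = 0, rearrange to (I - Q) a = r where r[i] = P(i -> P):
  [14/15, -1/5, -1/5, -4/15] . (a_Q, a_R, a_S, a_T) = 1/15
  [-1/5, 14/15, -1/15, -1/5] . (a_Q, a_R, a_S, a_T) = 0
  [-1/15, -1/15, 8/15, -1/5] . (a_Q, a_R, a_S, a_T) = 1/5
  [-1/5, -1/5, -4/15, 14/15] . (a_Q, a_R, a_S, a_T) = 2/15

Solving yields:
  a_Q = 2619/6902
  a_R = 1529/6902
  a_S = 251/406
  a_T = 13/29

Starting state is R, so the absorption probability is a_R = 1529/6902.

Answer: 1529/6902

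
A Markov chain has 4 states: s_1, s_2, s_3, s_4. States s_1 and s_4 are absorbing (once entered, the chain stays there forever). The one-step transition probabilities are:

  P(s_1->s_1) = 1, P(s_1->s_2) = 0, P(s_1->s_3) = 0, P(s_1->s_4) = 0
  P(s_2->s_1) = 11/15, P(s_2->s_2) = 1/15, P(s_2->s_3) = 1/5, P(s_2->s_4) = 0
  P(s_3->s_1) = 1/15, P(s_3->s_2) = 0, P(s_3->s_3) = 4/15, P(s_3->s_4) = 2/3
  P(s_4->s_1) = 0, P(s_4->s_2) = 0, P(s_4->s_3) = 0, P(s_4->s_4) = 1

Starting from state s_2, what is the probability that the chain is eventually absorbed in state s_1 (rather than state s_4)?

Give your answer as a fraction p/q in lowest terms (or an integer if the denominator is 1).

Let a_i = P(absorbed in s_1 | start in state i).
Boundary conditions: a_s_1 = 1, a_s_4 = 0.
For each transient state i, a_i = sum_j P(i->j) * a_j:
  a_s_2 = 11/15*a_s_1 + 1/15*a_s_2 + 1/5*a_s_3 + 0*a_s_4
  a_s_3 = 1/15*a_s_1 + 0*a_s_2 + 4/15*a_s_3 + 2/3*a_s_4

Substituting a_s_1 = 1 and a_s_4 = 0, rearrange to (I - Q) a = r where r[i] = P(i -> s_1):
  [14/15, -1/5] . (a_s_2, a_s_3) = 11/15
  [0, 11/15] . (a_s_2, a_s_3) = 1/15

Solving yields:
  a_s_2 = 62/77
  a_s_3 = 1/11

Starting state is s_2, so the absorption probability is a_s_2 = 62/77.

Answer: 62/77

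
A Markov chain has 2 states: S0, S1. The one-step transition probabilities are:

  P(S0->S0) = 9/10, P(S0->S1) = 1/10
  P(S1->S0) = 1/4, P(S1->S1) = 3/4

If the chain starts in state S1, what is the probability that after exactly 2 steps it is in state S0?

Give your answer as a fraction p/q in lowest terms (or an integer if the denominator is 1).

Computing P^2 by repeated multiplication:
P^1 =
  S0: [9/10, 1/10]
  S1: [1/4, 3/4]
P^2 =
  S0: [167/200, 33/200]
  S1: [33/80, 47/80]

(P^2)[S1 -> S0] = 33/80

Answer: 33/80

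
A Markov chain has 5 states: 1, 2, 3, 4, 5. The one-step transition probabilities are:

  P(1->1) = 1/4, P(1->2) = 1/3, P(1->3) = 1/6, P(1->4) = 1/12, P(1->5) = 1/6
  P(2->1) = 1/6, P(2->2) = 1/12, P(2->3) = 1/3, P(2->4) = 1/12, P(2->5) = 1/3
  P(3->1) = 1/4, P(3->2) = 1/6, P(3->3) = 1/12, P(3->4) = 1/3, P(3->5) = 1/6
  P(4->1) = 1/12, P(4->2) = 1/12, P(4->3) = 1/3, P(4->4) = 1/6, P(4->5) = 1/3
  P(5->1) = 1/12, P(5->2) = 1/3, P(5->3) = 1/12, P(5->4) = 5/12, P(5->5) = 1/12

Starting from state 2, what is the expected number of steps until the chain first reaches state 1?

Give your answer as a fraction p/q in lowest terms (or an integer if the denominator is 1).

Let h_i = expected steps to first reach 1 from state i.
Boundary: h_1 = 0.
First-step equations for the other states:
  h_2 = 1 + 1/6*h_1 + 1/12*h_2 + 1/3*h_3 + 1/12*h_4 + 1/3*h_5
  h_3 = 1 + 1/4*h_1 + 1/6*h_2 + 1/12*h_3 + 1/3*h_4 + 1/6*h_5
  h_4 = 1 + 1/12*h_1 + 1/12*h_2 + 1/3*h_3 + 1/6*h_4 + 1/3*h_5
  h_5 = 1 + 1/12*h_1 + 1/3*h_2 + 1/12*h_3 + 5/12*h_4 + 1/12*h_5

Substituting h_1 = 0 and rearranging gives the linear system (I - Q) h = 1:
  [11/12, -1/3, -1/12, -1/3] . (h_2, h_3, h_4, h_5) = 1
  [-1/6, 11/12, -1/3, -1/6] . (h_2, h_3, h_4, h_5) = 1
  [-1/12, -1/3, 5/6, -1/3] . (h_2, h_3, h_4, h_5) = 1
  [-1/3, -1/12, -5/12, 11/12] . (h_2, h_3, h_4, h_5) = 1

Solving yields:
  h_2 = 3212/467
  h_3 = 3012/467
  h_4 = 3504/467
  h_5 = 3544/467

Starting state is 2, so the expected hitting time is h_2 = 3212/467.

Answer: 3212/467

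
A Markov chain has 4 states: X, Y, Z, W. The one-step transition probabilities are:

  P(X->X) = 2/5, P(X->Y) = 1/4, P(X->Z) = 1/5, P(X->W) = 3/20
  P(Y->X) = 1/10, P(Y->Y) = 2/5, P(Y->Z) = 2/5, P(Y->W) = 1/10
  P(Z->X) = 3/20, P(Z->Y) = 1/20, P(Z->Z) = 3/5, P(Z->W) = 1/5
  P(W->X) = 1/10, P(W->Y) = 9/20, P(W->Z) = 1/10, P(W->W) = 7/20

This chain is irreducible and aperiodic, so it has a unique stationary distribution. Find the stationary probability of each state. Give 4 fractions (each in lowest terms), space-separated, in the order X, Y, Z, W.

Answer: 102/599 449/1797 230/599 352/1797

Derivation:
The stationary distribution satisfies pi = pi * P, i.e.:
  pi_X = 2/5*pi_X + 1/10*pi_Y + 3/20*pi_Z + 1/10*pi_W
  pi_Y = 1/4*pi_X + 2/5*pi_Y + 1/20*pi_Z + 9/20*pi_W
  pi_Z = 1/5*pi_X + 2/5*pi_Y + 3/5*pi_Z + 1/10*pi_W
  pi_W = 3/20*pi_X + 1/10*pi_Y + 1/5*pi_Z + 7/20*pi_W
with normalization: pi_X + pi_Y + pi_Z + pi_W = 1.

Using the first 3 balance equations plus normalization, the linear system A*pi = b is:
  [-3/5, 1/10, 3/20, 1/10] . pi = 0
  [1/4, -3/5, 1/20, 9/20] . pi = 0
  [1/5, 2/5, -2/5, 1/10] . pi = 0
  [1, 1, 1, 1] . pi = 1

Solving yields:
  pi_X = 102/599
  pi_Y = 449/1797
  pi_Z = 230/599
  pi_W = 352/1797

Verification (pi * P):
  102/599*2/5 + 449/1797*1/10 + 230/599*3/20 + 352/1797*1/10 = 102/599 = pi_X  (ok)
  102/599*1/4 + 449/1797*2/5 + 230/599*1/20 + 352/1797*9/20 = 449/1797 = pi_Y  (ok)
  102/599*1/5 + 449/1797*2/5 + 230/599*3/5 + 352/1797*1/10 = 230/599 = pi_Z  (ok)
  102/599*3/20 + 449/1797*1/10 + 230/599*1/5 + 352/1797*7/20 = 352/1797 = pi_W  (ok)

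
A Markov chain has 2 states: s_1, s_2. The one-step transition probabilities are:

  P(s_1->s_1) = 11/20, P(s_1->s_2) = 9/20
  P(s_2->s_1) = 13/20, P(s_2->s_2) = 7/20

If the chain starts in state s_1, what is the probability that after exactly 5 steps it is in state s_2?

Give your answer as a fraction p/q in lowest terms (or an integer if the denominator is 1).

Computing P^5 by repeated multiplication:
P^1 =
  s_1: [11/20, 9/20]
  s_2: [13/20, 7/20]
P^2 =
  s_1: [119/200, 81/200]
  s_2: [117/200, 83/200]
P^3 =
  s_1: [1181/2000, 819/2000]
  s_2: [1183/2000, 817/2000]
P^4 =
  s_1: [11819/20000, 8181/20000]
  s_2: [11817/20000, 8183/20000]
P^5 =
  s_1: [118181/200000, 81819/200000]
  s_2: [118183/200000, 81817/200000]

(P^5)[s_1 -> s_2] = 81819/200000

Answer: 81819/200000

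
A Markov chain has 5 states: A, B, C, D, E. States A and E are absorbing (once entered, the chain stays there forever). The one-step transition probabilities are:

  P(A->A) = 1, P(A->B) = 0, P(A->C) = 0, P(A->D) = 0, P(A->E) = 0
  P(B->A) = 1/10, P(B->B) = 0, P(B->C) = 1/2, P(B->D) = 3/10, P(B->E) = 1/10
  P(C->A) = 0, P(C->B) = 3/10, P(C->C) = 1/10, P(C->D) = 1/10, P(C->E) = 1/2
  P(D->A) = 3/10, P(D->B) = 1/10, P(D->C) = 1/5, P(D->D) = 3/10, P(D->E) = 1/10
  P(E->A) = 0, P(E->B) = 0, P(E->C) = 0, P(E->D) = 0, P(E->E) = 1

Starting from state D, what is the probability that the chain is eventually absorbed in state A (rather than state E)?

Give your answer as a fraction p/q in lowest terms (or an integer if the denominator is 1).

Let a_i = P(absorbed in A | start in state i).
Boundary conditions: a_A = 1, a_E = 0.
For each transient state i, a_i = sum_j P(i->j) * a_j:
  a_B = 1/10*a_A + 0*a_B + 1/2*a_C + 3/10*a_D + 1/10*a_E
  a_C = 0*a_A + 3/10*a_B + 1/10*a_C + 1/10*a_D + 1/2*a_E
  a_D = 3/10*a_A + 1/10*a_B + 1/5*a_C + 3/10*a_D + 1/10*a_E

Substituting a_A = 1 and a_E = 0, rearrange to (I - Q) a = r where r[i] = P(i -> A):
  [1, -1/2, -3/10] . (a_B, a_C, a_D) = 1/10
  [-3/10, 9/10, -1/10] . (a_B, a_C, a_D) = 0
  [-1/10, -1/5, 7/10] . (a_B, a_C, a_D) = 3/10

Solving yields:
  a_B = 157/455
  a_C = 79/455
  a_D = 48/91

Starting state is D, so the absorption probability is a_D = 48/91.

Answer: 48/91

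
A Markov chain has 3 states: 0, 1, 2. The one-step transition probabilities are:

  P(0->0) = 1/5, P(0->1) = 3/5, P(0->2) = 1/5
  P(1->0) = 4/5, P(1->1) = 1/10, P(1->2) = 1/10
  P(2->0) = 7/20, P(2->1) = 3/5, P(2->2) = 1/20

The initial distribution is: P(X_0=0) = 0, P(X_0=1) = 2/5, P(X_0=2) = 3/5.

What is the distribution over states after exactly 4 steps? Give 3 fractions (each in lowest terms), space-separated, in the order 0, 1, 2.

Answer: 368509/800000 2/5 111491/800000

Derivation:
Propagating the distribution step by step (d_{t+1} = d_t * P):
d_0 = (0=0, 1=2/5, 2=3/5)
  d_1[0] = 0*1/5 + 2/5*4/5 + 3/5*7/20 = 53/100
  d_1[1] = 0*3/5 + 2/5*1/10 + 3/5*3/5 = 2/5
  d_1[2] = 0*1/5 + 2/5*1/10 + 3/5*1/20 = 7/100
d_1 = (0=53/100, 1=2/5, 2=7/100)
  d_2[0] = 53/100*1/5 + 2/5*4/5 + 7/100*7/20 = 901/2000
  d_2[1] = 53/100*3/5 + 2/5*1/10 + 7/100*3/5 = 2/5
  d_2[2] = 53/100*1/5 + 2/5*1/10 + 7/100*1/20 = 299/2000
d_2 = (0=901/2000, 1=2/5, 2=299/2000)
  d_3[0] = 901/2000*1/5 + 2/5*4/5 + 299/2000*7/20 = 18497/40000
  d_3[1] = 901/2000*3/5 + 2/5*1/10 + 299/2000*3/5 = 2/5
  d_3[2] = 901/2000*1/5 + 2/5*1/10 + 299/2000*1/20 = 5503/40000
d_3 = (0=18497/40000, 1=2/5, 2=5503/40000)
  d_4[0] = 18497/40000*1/5 + 2/5*4/5 + 5503/40000*7/20 = 368509/800000
  d_4[1] = 18497/40000*3/5 + 2/5*1/10 + 5503/40000*3/5 = 2/5
  d_4[2] = 18497/40000*1/5 + 2/5*1/10 + 5503/40000*1/20 = 111491/800000
d_4 = (0=368509/800000, 1=2/5, 2=111491/800000)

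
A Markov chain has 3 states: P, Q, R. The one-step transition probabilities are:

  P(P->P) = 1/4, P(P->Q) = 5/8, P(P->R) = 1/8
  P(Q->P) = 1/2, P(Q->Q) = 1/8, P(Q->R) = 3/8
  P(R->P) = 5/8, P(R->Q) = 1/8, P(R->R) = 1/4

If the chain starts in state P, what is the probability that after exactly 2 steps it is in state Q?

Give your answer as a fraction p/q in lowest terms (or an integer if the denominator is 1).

Computing P^2 by repeated multiplication:
P^1 =
  P: [1/4, 5/8, 1/8]
  Q: [1/2, 1/8, 3/8]
  R: [5/8, 1/8, 1/4]
P^2 =
  P: [29/64, 1/4, 19/64]
  Q: [27/64, 3/8, 13/64]
  R: [3/8, 7/16, 3/16]

(P^2)[P -> Q] = 1/4

Answer: 1/4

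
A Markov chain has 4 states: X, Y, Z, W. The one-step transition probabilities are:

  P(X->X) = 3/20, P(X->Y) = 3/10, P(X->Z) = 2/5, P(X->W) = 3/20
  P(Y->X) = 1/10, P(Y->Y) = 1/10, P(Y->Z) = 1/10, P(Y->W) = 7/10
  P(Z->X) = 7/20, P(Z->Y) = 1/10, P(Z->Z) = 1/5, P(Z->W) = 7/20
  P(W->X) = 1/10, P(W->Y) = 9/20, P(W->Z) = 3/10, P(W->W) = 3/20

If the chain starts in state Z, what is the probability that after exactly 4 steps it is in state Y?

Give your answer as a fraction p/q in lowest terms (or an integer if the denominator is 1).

Answer: 42541/160000

Derivation:
Computing P^4 by repeated multiplication:
P^1 =
  X: [3/20, 3/10, 2/5, 3/20]
  Y: [1/10, 1/10, 1/10, 7/10]
  Z: [7/20, 1/10, 1/5, 7/20]
  W: [1/10, 9/20, 3/10, 3/20]
P^2 =
  X: [83/400, 73/400, 43/200, 79/200]
  Y: [13/100, 73/200, 7/25, 9/40]
  Z: [67/400, 117/400, 59/200, 49/200]
  W: [9/50, 69/400, 19/100, 183/400]
P^3 =
  X: [1313/8000, 1119/4000, 1051/4000, 2347/8000]
  Y: [353/2000, 819/4000, 53/250, 1627/4000]
  Z: [1457/8000, 877/4000, 183/800, 2959/8000]
  W: [313/2000, 2369/8000, 529/2000, 2263/8000]
P^4 =
  X: [27823/160000, 37681/160000, 3747/16000, 28513/80000]
  Y: [6473/40000, 22213/80000, 511/2000, 24401/80000]
  Z: [26607/160000, 42541/160000, 20119/80000, 25307/80000]
  W: [3479/20000, 36849/160000, 9199/40000, 58523/160000]

(P^4)[Z -> Y] = 42541/160000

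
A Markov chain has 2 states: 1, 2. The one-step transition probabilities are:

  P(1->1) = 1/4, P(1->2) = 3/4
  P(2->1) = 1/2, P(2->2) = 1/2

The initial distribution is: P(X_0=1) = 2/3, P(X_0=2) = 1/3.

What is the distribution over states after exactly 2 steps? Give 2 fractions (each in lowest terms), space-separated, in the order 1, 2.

Propagating the distribution step by step (d_{t+1} = d_t * P):
d_0 = (1=2/3, 2=1/3)
  d_1[1] = 2/3*1/4 + 1/3*1/2 = 1/3
  d_1[2] = 2/3*3/4 + 1/3*1/2 = 2/3
d_1 = (1=1/3, 2=2/3)
  d_2[1] = 1/3*1/4 + 2/3*1/2 = 5/12
  d_2[2] = 1/3*3/4 + 2/3*1/2 = 7/12
d_2 = (1=5/12, 2=7/12)

Answer: 5/12 7/12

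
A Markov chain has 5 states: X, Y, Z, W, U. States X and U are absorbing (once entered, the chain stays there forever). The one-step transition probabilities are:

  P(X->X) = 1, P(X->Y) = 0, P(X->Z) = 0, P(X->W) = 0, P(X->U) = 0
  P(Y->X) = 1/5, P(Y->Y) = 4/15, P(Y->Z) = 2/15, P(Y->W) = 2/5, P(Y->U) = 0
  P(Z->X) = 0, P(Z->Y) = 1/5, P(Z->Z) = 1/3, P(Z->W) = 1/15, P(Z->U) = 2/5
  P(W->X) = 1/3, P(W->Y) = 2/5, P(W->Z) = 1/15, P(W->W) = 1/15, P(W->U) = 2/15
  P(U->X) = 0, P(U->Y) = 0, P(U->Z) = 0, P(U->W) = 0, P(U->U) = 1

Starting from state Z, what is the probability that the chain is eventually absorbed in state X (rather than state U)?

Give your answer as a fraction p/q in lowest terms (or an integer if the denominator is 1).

Answer: 289/1055

Derivation:
Let a_i = P(absorbed in X | start in state i).
Boundary conditions: a_X = 1, a_U = 0.
For each transient state i, a_i = sum_j P(i->j) * a_j:
  a_Y = 1/5*a_X + 4/15*a_Y + 2/15*a_Z + 2/5*a_W + 0*a_U
  a_Z = 0*a_X + 1/5*a_Y + 1/3*a_Z + 1/15*a_W + 2/5*a_U
  a_W = 1/3*a_X + 2/5*a_Y + 1/15*a_Z + 1/15*a_W + 2/15*a_U

Substituting a_X = 1 and a_U = 0, rearrange to (I - Q) a = r where r[i] = P(i -> X):
  [11/15, -2/15, -2/5] . (a_Y, a_Z, a_W) = 1/5
  [-1/5, 2/3, -1/15] . (a_Y, a_Z, a_W) = 0
  [-2/5, -1/15, 14/15] . (a_Y, a_Z, a_W) = 1/3

Solving yields:
  a_Y = 727/1055
  a_Z = 289/1055
  a_W = 709/1055

Starting state is Z, so the absorption probability is a_Z = 289/1055.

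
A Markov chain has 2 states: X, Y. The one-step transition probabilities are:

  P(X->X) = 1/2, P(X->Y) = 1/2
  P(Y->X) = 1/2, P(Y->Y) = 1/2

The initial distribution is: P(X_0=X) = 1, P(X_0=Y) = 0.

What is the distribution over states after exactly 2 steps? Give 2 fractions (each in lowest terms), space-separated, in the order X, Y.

Propagating the distribution step by step (d_{t+1} = d_t * P):
d_0 = (X=1, Y=0)
  d_1[X] = 1*1/2 + 0*1/2 = 1/2
  d_1[Y] = 1*1/2 + 0*1/2 = 1/2
d_1 = (X=1/2, Y=1/2)
  d_2[X] = 1/2*1/2 + 1/2*1/2 = 1/2
  d_2[Y] = 1/2*1/2 + 1/2*1/2 = 1/2
d_2 = (X=1/2, Y=1/2)

Answer: 1/2 1/2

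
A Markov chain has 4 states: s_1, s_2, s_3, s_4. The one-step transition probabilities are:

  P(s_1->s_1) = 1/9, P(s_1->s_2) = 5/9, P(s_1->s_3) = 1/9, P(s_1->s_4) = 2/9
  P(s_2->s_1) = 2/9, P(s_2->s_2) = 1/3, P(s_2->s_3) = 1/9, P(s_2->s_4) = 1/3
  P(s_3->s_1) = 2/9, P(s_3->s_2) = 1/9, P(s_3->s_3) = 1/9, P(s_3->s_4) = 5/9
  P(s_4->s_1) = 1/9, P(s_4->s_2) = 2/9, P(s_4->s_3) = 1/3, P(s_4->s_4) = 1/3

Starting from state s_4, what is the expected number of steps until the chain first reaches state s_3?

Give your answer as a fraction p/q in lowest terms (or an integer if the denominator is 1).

Answer: 621/145

Derivation:
Let h_i = expected steps to first reach s_3 from state i.
Boundary: h_s_3 = 0.
First-step equations for the other states:
  h_s_1 = 1 + 1/9*h_s_1 + 5/9*h_s_2 + 1/9*h_s_3 + 2/9*h_s_4
  h_s_2 = 1 + 2/9*h_s_1 + 1/3*h_s_2 + 1/9*h_s_3 + 1/3*h_s_4
  h_s_4 = 1 + 1/9*h_s_1 + 2/9*h_s_2 + 1/3*h_s_3 + 1/3*h_s_4

Substituting h_s_3 = 0 and rearranging gives the linear system (I - Q) h = 1:
  [8/9, -5/9, -2/9] . (h_s_1, h_s_2, h_s_4) = 1
  [-2/9, 2/3, -1/3] . (h_s_1, h_s_2, h_s_4) = 1
  [-1/9, -2/9, 2/3] . (h_s_1, h_s_2, h_s_4) = 1

Solving yields:
  h_s_1 = 819/145
  h_s_2 = 801/145
  h_s_4 = 621/145

Starting state is s_4, so the expected hitting time is h_s_4 = 621/145.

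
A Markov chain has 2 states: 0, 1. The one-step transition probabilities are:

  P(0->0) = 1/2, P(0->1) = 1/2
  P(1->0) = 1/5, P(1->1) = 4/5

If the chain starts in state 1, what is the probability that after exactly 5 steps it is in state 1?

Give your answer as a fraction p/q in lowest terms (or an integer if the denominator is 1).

Answer: 35749/50000

Derivation:
Computing P^5 by repeated multiplication:
P^1 =
  0: [1/2, 1/2]
  1: [1/5, 4/5]
P^2 =
  0: [7/20, 13/20]
  1: [13/50, 37/50]
P^3 =
  0: [61/200, 139/200]
  1: [139/500, 361/500]
P^4 =
  0: [583/2000, 1417/2000]
  1: [1417/5000, 3583/5000]
P^5 =
  0: [5749/20000, 14251/20000]
  1: [14251/50000, 35749/50000]

(P^5)[1 -> 1] = 35749/50000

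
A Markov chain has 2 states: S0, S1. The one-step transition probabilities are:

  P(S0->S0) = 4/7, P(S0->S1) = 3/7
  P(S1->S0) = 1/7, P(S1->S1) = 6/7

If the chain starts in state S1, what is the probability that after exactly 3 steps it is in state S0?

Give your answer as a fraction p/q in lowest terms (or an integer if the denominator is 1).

Answer: 79/343

Derivation:
Computing P^3 by repeated multiplication:
P^1 =
  S0: [4/7, 3/7]
  S1: [1/7, 6/7]
P^2 =
  S0: [19/49, 30/49]
  S1: [10/49, 39/49]
P^3 =
  S0: [106/343, 237/343]
  S1: [79/343, 264/343]

(P^3)[S1 -> S0] = 79/343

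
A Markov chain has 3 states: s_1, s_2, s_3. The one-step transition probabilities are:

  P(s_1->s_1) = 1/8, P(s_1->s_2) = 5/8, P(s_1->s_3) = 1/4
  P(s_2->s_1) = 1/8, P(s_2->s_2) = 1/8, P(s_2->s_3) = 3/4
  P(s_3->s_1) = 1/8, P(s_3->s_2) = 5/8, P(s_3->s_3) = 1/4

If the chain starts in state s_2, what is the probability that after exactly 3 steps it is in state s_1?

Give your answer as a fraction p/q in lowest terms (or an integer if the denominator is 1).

Computing P^3 by repeated multiplication:
P^1 =
  s_1: [1/8, 5/8, 1/4]
  s_2: [1/8, 1/8, 3/4]
  s_3: [1/8, 5/8, 1/4]
P^2 =
  s_1: [1/8, 5/16, 9/16]
  s_2: [1/8, 9/16, 5/16]
  s_3: [1/8, 5/16, 9/16]
P^3 =
  s_1: [1/8, 15/32, 13/32]
  s_2: [1/8, 11/32, 17/32]
  s_3: [1/8, 15/32, 13/32]

(P^3)[s_2 -> s_1] = 1/8

Answer: 1/8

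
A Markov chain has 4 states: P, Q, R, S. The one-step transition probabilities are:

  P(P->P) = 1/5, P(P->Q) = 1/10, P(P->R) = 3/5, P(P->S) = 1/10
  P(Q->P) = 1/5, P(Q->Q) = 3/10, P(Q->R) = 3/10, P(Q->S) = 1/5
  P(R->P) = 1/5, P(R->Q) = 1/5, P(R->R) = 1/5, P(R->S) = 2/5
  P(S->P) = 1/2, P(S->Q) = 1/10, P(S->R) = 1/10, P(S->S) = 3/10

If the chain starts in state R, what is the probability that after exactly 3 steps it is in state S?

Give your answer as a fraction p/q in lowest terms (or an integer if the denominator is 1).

Answer: 123/500

Derivation:
Computing P^3 by repeated multiplication:
P^1 =
  P: [1/5, 1/10, 3/5, 1/10]
  Q: [1/5, 3/10, 3/10, 1/5]
  R: [1/5, 1/5, 1/5, 2/5]
  S: [1/2, 1/10, 1/10, 3/10]
P^2 =
  P: [23/100, 9/50, 7/25, 31/100]
  Q: [13/50, 19/100, 29/100, 13/50]
  R: [8/25, 4/25, 13/50, 13/50]
  S: [29/100, 13/100, 19/50, 1/5]
P^3 =
  P: [293/1000, 41/250, 279/1000, 33/125]
  Q: [139/500, 167/1000, 297/1000, 129/500]
  R: [139/500, 79/500, 159/500, 123/500]
  S: [13/50, 41/250, 309/1000, 267/1000]

(P^3)[R -> S] = 123/500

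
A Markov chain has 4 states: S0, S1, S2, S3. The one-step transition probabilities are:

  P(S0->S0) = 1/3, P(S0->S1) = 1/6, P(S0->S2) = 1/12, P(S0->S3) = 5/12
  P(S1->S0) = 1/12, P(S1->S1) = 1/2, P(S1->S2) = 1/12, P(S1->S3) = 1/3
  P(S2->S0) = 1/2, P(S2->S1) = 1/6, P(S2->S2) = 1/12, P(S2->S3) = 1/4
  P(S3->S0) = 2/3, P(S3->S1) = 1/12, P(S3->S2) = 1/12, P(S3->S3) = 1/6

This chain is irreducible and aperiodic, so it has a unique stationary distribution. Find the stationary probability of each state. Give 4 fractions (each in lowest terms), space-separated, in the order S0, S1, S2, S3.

Answer: 27/68 151/714 1/12 110/357

Derivation:
The stationary distribution satisfies pi = pi * P, i.e.:
  pi_S0 = 1/3*pi_S0 + 1/12*pi_S1 + 1/2*pi_S2 + 2/3*pi_S3
  pi_S1 = 1/6*pi_S0 + 1/2*pi_S1 + 1/6*pi_S2 + 1/12*pi_S3
  pi_S2 = 1/12*pi_S0 + 1/12*pi_S1 + 1/12*pi_S2 + 1/12*pi_S3
  pi_S3 = 5/12*pi_S0 + 1/3*pi_S1 + 1/4*pi_S2 + 1/6*pi_S3
with normalization: pi_S0 + pi_S1 + pi_S2 + pi_S3 = 1.

Using the first 3 balance equations plus normalization, the linear system A*pi = b is:
  [-2/3, 1/12, 1/2, 2/3] . pi = 0
  [1/6, -1/2, 1/6, 1/12] . pi = 0
  [1/12, 1/12, -11/12, 1/12] . pi = 0
  [1, 1, 1, 1] . pi = 1

Solving yields:
  pi_S0 = 27/68
  pi_S1 = 151/714
  pi_S2 = 1/12
  pi_S3 = 110/357

Verification (pi * P):
  27/68*1/3 + 151/714*1/12 + 1/12*1/2 + 110/357*2/3 = 27/68 = pi_S0  (ok)
  27/68*1/6 + 151/714*1/2 + 1/12*1/6 + 110/357*1/12 = 151/714 = pi_S1  (ok)
  27/68*1/12 + 151/714*1/12 + 1/12*1/12 + 110/357*1/12 = 1/12 = pi_S2  (ok)
  27/68*5/12 + 151/714*1/3 + 1/12*1/4 + 110/357*1/6 = 110/357 = pi_S3  (ok)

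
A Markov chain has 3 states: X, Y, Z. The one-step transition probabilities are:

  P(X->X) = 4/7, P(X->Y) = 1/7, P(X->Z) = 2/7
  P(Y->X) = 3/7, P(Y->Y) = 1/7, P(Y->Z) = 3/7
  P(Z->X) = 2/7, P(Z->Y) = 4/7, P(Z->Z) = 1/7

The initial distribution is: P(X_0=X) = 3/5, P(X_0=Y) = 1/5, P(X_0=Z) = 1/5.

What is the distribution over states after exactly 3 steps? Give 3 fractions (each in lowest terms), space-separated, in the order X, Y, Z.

Propagating the distribution step by step (d_{t+1} = d_t * P):
d_0 = (X=3/5, Y=1/5, Z=1/5)
  d_1[X] = 3/5*4/7 + 1/5*3/7 + 1/5*2/7 = 17/35
  d_1[Y] = 3/5*1/7 + 1/5*1/7 + 1/5*4/7 = 8/35
  d_1[Z] = 3/5*2/7 + 1/5*3/7 + 1/5*1/7 = 2/7
d_1 = (X=17/35, Y=8/35, Z=2/7)
  d_2[X] = 17/35*4/7 + 8/35*3/7 + 2/7*2/7 = 16/35
  d_2[Y] = 17/35*1/7 + 8/35*1/7 + 2/7*4/7 = 13/49
  d_2[Z] = 17/35*2/7 + 8/35*3/7 + 2/7*1/7 = 68/245
d_2 = (X=16/35, Y=13/49, Z=68/245)
  d_3[X] = 16/35*4/7 + 13/49*3/7 + 68/245*2/7 = 779/1715
  d_3[Y] = 16/35*1/7 + 13/49*1/7 + 68/245*4/7 = 449/1715
  d_3[Z] = 16/35*2/7 + 13/49*3/7 + 68/245*1/7 = 487/1715
d_3 = (X=779/1715, Y=449/1715, Z=487/1715)

Answer: 779/1715 449/1715 487/1715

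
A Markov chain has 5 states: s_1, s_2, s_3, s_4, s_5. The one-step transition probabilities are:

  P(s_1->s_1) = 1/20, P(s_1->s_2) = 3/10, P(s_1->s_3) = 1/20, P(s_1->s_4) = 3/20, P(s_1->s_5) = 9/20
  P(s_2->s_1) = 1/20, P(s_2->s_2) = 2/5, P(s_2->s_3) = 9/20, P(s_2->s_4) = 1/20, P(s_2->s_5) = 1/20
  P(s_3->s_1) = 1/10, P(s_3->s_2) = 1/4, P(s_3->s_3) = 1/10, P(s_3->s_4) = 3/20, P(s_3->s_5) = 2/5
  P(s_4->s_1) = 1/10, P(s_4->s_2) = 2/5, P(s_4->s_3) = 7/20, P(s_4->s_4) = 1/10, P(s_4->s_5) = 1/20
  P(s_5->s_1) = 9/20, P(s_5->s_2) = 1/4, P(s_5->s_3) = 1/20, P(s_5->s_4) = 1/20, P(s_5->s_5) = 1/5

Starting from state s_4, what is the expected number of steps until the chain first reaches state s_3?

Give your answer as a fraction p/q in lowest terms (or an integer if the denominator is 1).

Let h_i = expected steps to first reach s_3 from state i.
Boundary: h_s_3 = 0.
First-step equations for the other states:
  h_s_1 = 1 + 1/20*h_s_1 + 3/10*h_s_2 + 1/20*h_s_3 + 3/20*h_s_4 + 9/20*h_s_5
  h_s_2 = 1 + 1/20*h_s_1 + 2/5*h_s_2 + 9/20*h_s_3 + 1/20*h_s_4 + 1/20*h_s_5
  h_s_4 = 1 + 1/10*h_s_1 + 2/5*h_s_2 + 7/20*h_s_3 + 1/10*h_s_4 + 1/20*h_s_5
  h_s_5 = 1 + 9/20*h_s_1 + 1/4*h_s_2 + 1/20*h_s_3 + 1/20*h_s_4 + 1/5*h_s_5

Substituting h_s_3 = 0 and rearranging gives the linear system (I - Q) h = 1:
  [19/20, -3/10, -3/20, -9/20] . (h_s_1, h_s_2, h_s_4, h_s_5) = 1
  [-1/20, 3/5, -1/20, -1/20] . (h_s_1, h_s_2, h_s_4, h_s_5) = 1
  [-1/10, -2/5, 9/10, -1/20] . (h_s_1, h_s_2, h_s_4, h_s_5) = 1
  [-9/20, -1/4, -1/20, 4/5] . (h_s_1, h_s_2, h_s_4, h_s_5) = 1

Solving yields:
  h_s_1 = 30260/6333
  h_s_2 = 52100/18999
  h_s_4 = 59620/18999
  h_s_5 = 94820/18999

Starting state is s_4, so the expected hitting time is h_s_4 = 59620/18999.

Answer: 59620/18999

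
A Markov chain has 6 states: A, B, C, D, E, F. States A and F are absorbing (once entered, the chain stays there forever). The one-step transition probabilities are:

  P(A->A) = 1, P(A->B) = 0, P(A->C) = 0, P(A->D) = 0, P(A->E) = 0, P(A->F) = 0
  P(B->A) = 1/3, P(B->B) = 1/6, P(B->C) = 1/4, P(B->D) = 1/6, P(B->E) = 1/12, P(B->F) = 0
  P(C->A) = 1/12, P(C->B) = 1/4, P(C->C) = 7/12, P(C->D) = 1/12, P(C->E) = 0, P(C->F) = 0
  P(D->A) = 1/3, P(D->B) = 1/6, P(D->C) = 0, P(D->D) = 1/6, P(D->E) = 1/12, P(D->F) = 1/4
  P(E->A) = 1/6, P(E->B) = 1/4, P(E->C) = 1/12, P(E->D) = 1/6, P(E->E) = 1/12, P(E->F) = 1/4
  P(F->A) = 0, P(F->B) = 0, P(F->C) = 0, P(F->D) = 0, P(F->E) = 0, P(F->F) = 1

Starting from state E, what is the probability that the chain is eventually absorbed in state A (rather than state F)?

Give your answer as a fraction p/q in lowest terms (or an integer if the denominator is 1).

Let a_i = P(absorbed in A | start in state i).
Boundary conditions: a_A = 1, a_F = 0.
For each transient state i, a_i = sum_j P(i->j) * a_j:
  a_B = 1/3*a_A + 1/6*a_B + 1/4*a_C + 1/6*a_D + 1/12*a_E + 0*a_F
  a_C = 1/12*a_A + 1/4*a_B + 7/12*a_C + 1/12*a_D + 0*a_E + 0*a_F
  a_D = 1/3*a_A + 1/6*a_B + 0*a_C + 1/6*a_D + 1/12*a_E + 1/4*a_F
  a_E = 1/6*a_A + 1/4*a_B + 1/12*a_C + 1/6*a_D + 1/12*a_E + 1/4*a_F

Substituting a_A = 1 and a_F = 0, rearrange to (I - Q) a = r where r[i] = P(i -> A):
  [5/6, -1/4, -1/6, -1/12] . (a_B, a_C, a_D, a_E) = 1/3
  [-1/4, 5/12, -1/12, 0] . (a_B, a_C, a_D, a_E) = 1/12
  [-1/6, 0, 5/6, -1/12] . (a_B, a_C, a_D, a_E) = 1/3
  [-1/4, -1/12, -1/6, 11/12] . (a_B, a_C, a_D, a_E) = 1/6

Solving yields:
  a_B = 154/185
  a_C = 1068/1295
  a_D = 811/1295
  a_E = 774/1295

Starting state is E, so the absorption probability is a_E = 774/1295.

Answer: 774/1295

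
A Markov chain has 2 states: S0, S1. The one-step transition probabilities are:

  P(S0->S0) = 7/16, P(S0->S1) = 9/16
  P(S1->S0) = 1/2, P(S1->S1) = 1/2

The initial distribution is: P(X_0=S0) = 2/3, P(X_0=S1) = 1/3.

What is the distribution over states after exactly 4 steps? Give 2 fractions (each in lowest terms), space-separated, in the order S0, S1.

Propagating the distribution step by step (d_{t+1} = d_t * P):
d_0 = (S0=2/3, S1=1/3)
  d_1[S0] = 2/3*7/16 + 1/3*1/2 = 11/24
  d_1[S1] = 2/3*9/16 + 1/3*1/2 = 13/24
d_1 = (S0=11/24, S1=13/24)
  d_2[S0] = 11/24*7/16 + 13/24*1/2 = 181/384
  d_2[S1] = 11/24*9/16 + 13/24*1/2 = 203/384
d_2 = (S0=181/384, S1=203/384)
  d_3[S0] = 181/384*7/16 + 203/384*1/2 = 2891/6144
  d_3[S1] = 181/384*9/16 + 203/384*1/2 = 3253/6144
d_3 = (S0=2891/6144, S1=3253/6144)
  d_4[S0] = 2891/6144*7/16 + 3253/6144*1/2 = 46261/98304
  d_4[S1] = 2891/6144*9/16 + 3253/6144*1/2 = 52043/98304
d_4 = (S0=46261/98304, S1=52043/98304)

Answer: 46261/98304 52043/98304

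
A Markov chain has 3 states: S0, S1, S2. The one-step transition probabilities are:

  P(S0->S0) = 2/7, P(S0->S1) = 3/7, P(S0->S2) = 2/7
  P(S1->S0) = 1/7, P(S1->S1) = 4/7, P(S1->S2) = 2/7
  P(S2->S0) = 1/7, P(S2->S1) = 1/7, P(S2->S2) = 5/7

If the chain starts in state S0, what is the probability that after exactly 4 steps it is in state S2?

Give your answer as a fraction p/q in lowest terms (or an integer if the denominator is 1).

Computing P^4 by repeated multiplication:
P^1 =
  S0: [2/7, 3/7, 2/7]
  S1: [1/7, 4/7, 2/7]
  S2: [1/7, 1/7, 5/7]
P^2 =
  S0: [9/49, 20/49, 20/49]
  S1: [8/49, 3/7, 20/49]
  S2: [8/49, 12/49, 29/49]
P^3 =
  S0: [58/343, 127/343, 158/343]
  S1: [57/343, 128/343, 158/343]
  S2: [57/343, 101/343, 185/343]
P^4 =
  S0: [401/2401, 120/343, 1160/2401]
  S1: [400/2401, 841/2401, 1160/2401]
  S2: [400/2401, 760/2401, 1241/2401]

(P^4)[S0 -> S2] = 1160/2401

Answer: 1160/2401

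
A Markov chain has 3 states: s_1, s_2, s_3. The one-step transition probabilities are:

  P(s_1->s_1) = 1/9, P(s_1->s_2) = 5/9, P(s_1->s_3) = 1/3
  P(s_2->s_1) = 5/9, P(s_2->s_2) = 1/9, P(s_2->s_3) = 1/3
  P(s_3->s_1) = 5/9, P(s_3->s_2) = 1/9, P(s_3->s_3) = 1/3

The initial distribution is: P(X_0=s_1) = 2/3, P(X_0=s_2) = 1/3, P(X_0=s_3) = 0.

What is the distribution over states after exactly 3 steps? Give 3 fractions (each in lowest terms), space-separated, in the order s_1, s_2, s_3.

Answer: 787/2187 671/2187 1/3

Derivation:
Propagating the distribution step by step (d_{t+1} = d_t * P):
d_0 = (s_1=2/3, s_2=1/3, s_3=0)
  d_1[s_1] = 2/3*1/9 + 1/3*5/9 + 0*5/9 = 7/27
  d_1[s_2] = 2/3*5/9 + 1/3*1/9 + 0*1/9 = 11/27
  d_1[s_3] = 2/3*1/3 + 1/3*1/3 + 0*1/3 = 1/3
d_1 = (s_1=7/27, s_2=11/27, s_3=1/3)
  d_2[s_1] = 7/27*1/9 + 11/27*5/9 + 1/3*5/9 = 107/243
  d_2[s_2] = 7/27*5/9 + 11/27*1/9 + 1/3*1/9 = 55/243
  d_2[s_3] = 7/27*1/3 + 11/27*1/3 + 1/3*1/3 = 1/3
d_2 = (s_1=107/243, s_2=55/243, s_3=1/3)
  d_3[s_1] = 107/243*1/9 + 55/243*5/9 + 1/3*5/9 = 787/2187
  d_3[s_2] = 107/243*5/9 + 55/243*1/9 + 1/3*1/9 = 671/2187
  d_3[s_3] = 107/243*1/3 + 55/243*1/3 + 1/3*1/3 = 1/3
d_3 = (s_1=787/2187, s_2=671/2187, s_3=1/3)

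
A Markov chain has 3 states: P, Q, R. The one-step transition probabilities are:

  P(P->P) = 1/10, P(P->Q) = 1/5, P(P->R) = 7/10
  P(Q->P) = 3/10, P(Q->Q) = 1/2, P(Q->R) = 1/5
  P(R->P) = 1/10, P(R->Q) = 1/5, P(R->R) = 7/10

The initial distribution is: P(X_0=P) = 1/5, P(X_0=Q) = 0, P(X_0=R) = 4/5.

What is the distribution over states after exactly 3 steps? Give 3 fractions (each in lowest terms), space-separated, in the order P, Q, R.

Answer: 19/125 139/500 57/100

Derivation:
Propagating the distribution step by step (d_{t+1} = d_t * P):
d_0 = (P=1/5, Q=0, R=4/5)
  d_1[P] = 1/5*1/10 + 0*3/10 + 4/5*1/10 = 1/10
  d_1[Q] = 1/5*1/5 + 0*1/2 + 4/5*1/5 = 1/5
  d_1[R] = 1/5*7/10 + 0*1/5 + 4/5*7/10 = 7/10
d_1 = (P=1/10, Q=1/5, R=7/10)
  d_2[P] = 1/10*1/10 + 1/5*3/10 + 7/10*1/10 = 7/50
  d_2[Q] = 1/10*1/5 + 1/5*1/2 + 7/10*1/5 = 13/50
  d_2[R] = 1/10*7/10 + 1/5*1/5 + 7/10*7/10 = 3/5
d_2 = (P=7/50, Q=13/50, R=3/5)
  d_3[P] = 7/50*1/10 + 13/50*3/10 + 3/5*1/10 = 19/125
  d_3[Q] = 7/50*1/5 + 13/50*1/2 + 3/5*1/5 = 139/500
  d_3[R] = 7/50*7/10 + 13/50*1/5 + 3/5*7/10 = 57/100
d_3 = (P=19/125, Q=139/500, R=57/100)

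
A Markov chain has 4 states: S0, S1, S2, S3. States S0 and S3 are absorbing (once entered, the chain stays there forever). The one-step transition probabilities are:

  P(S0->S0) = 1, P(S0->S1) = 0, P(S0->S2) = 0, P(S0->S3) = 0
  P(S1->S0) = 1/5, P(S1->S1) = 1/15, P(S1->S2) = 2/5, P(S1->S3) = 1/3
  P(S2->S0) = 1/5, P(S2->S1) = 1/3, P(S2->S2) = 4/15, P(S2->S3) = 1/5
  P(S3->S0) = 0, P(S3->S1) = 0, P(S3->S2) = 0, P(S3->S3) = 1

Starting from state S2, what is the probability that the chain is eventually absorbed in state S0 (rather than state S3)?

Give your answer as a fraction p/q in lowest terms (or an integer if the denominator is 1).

Let a_i = P(absorbed in S0 | start in state i).
Boundary conditions: a_S0 = 1, a_S3 = 0.
For each transient state i, a_i = sum_j P(i->j) * a_j:
  a_S1 = 1/5*a_S0 + 1/15*a_S1 + 2/5*a_S2 + 1/3*a_S3
  a_S2 = 1/5*a_S0 + 1/3*a_S1 + 4/15*a_S2 + 1/5*a_S3

Substituting a_S0 = 1 and a_S3 = 0, rearrange to (I - Q) a = r where r[i] = P(i -> S0):
  [14/15, -2/5] . (a_S1, a_S2) = 1/5
  [-1/3, 11/15] . (a_S1, a_S2) = 1/5

Solving yields:
  a_S1 = 51/124
  a_S2 = 57/124

Starting state is S2, so the absorption probability is a_S2 = 57/124.

Answer: 57/124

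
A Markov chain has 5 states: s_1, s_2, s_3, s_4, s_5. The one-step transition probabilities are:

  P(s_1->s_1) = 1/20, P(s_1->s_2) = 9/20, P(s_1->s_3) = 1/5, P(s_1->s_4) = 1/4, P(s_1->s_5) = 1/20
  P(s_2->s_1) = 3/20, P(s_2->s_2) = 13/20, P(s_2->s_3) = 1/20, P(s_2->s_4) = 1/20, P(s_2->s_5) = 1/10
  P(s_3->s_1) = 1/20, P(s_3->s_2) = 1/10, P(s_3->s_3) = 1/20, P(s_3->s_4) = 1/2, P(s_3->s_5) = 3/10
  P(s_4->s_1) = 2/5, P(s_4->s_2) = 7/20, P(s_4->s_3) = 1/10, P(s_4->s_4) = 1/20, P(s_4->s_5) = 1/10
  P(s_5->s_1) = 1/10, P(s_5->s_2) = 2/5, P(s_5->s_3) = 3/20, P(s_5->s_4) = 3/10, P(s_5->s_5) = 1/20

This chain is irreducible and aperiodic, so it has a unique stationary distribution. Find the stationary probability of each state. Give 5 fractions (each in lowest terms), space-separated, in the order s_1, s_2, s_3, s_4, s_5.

The stationary distribution satisfies pi = pi * P, i.e.:
  pi_s_1 = 1/20*pi_s_1 + 3/20*pi_s_2 + 1/20*pi_s_3 + 2/5*pi_s_4 + 1/10*pi_s_5
  pi_s_2 = 9/20*pi_s_1 + 13/20*pi_s_2 + 1/10*pi_s_3 + 7/20*pi_s_4 + 2/5*pi_s_5
  pi_s_3 = 1/5*pi_s_1 + 1/20*pi_s_2 + 1/20*pi_s_3 + 1/10*pi_s_4 + 3/20*pi_s_5
  pi_s_4 = 1/4*pi_s_1 + 1/20*pi_s_2 + 1/2*pi_s_3 + 1/20*pi_s_4 + 3/10*pi_s_5
  pi_s_5 = 1/20*pi_s_1 + 1/10*pi_s_2 + 3/10*pi_s_3 + 1/10*pi_s_4 + 1/20*pi_s_5
with normalization: pi_s_1 + pi_s_2 + pi_s_3 + pi_s_4 + pi_s_5 = 1.

Using the first 4 balance equations plus normalization, the linear system A*pi = b is:
  [-19/20, 3/20, 1/20, 2/5, 1/10] . pi = 0
  [9/20, -7/20, 1/10, 7/20, 2/5] . pi = 0
  [1/5, 1/20, -19/20, 1/10, 3/20] . pi = 0
  [1/4, 1/20, 1/2, -19/20, 3/10] . pi = 0
  [1, 1, 1, 1, 1] . pi = 1

Solving yields:
  pi_s_1 = 115/732
  pi_s_2 = 91/183
  pi_s_3 = 67/732
  pi_s_4 = 109/732
  pi_s_5 = 77/732

Verification (pi * P):
  115/732*1/20 + 91/183*3/20 + 67/732*1/20 + 109/732*2/5 + 77/732*1/10 = 115/732 = pi_s_1  (ok)
  115/732*9/20 + 91/183*13/20 + 67/732*1/10 + 109/732*7/20 + 77/732*2/5 = 91/183 = pi_s_2  (ok)
  115/732*1/5 + 91/183*1/20 + 67/732*1/20 + 109/732*1/10 + 77/732*3/20 = 67/732 = pi_s_3  (ok)
  115/732*1/4 + 91/183*1/20 + 67/732*1/2 + 109/732*1/20 + 77/732*3/10 = 109/732 = pi_s_4  (ok)
  115/732*1/20 + 91/183*1/10 + 67/732*3/10 + 109/732*1/10 + 77/732*1/20 = 77/732 = pi_s_5  (ok)

Answer: 115/732 91/183 67/732 109/732 77/732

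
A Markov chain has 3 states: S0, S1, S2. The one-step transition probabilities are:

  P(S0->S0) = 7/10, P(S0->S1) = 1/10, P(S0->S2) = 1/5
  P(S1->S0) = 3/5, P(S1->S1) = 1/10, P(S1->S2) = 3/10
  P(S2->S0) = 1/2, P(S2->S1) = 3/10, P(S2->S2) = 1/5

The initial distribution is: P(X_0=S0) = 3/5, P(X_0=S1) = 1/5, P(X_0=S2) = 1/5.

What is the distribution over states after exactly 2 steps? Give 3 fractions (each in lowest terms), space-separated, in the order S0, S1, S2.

Answer: 321/500 18/125 107/500

Derivation:
Propagating the distribution step by step (d_{t+1} = d_t * P):
d_0 = (S0=3/5, S1=1/5, S2=1/5)
  d_1[S0] = 3/5*7/10 + 1/5*3/5 + 1/5*1/2 = 16/25
  d_1[S1] = 3/5*1/10 + 1/5*1/10 + 1/5*3/10 = 7/50
  d_1[S2] = 3/5*1/5 + 1/5*3/10 + 1/5*1/5 = 11/50
d_1 = (S0=16/25, S1=7/50, S2=11/50)
  d_2[S0] = 16/25*7/10 + 7/50*3/5 + 11/50*1/2 = 321/500
  d_2[S1] = 16/25*1/10 + 7/50*1/10 + 11/50*3/10 = 18/125
  d_2[S2] = 16/25*1/5 + 7/50*3/10 + 11/50*1/5 = 107/500
d_2 = (S0=321/500, S1=18/125, S2=107/500)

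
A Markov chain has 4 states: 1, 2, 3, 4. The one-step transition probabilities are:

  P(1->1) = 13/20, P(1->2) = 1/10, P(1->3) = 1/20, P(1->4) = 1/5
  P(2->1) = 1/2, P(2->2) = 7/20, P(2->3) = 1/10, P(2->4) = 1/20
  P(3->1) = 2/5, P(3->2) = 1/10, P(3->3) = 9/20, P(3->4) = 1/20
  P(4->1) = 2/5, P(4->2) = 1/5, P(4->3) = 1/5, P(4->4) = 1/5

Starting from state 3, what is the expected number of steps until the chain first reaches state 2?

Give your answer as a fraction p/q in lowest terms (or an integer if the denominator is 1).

Answer: 425/49

Derivation:
Let h_i = expected steps to first reach 2 from state i.
Boundary: h_2 = 0.
First-step equations for the other states:
  h_1 = 1 + 13/20*h_1 + 1/10*h_2 + 1/20*h_3 + 1/5*h_4
  h_3 = 1 + 2/5*h_1 + 1/10*h_2 + 9/20*h_3 + 1/20*h_4
  h_4 = 1 + 2/5*h_1 + 1/5*h_2 + 1/5*h_3 + 1/5*h_4

Substituting h_2 = 0 and rearranging gives the linear system (I - Q) h = 1:
  [7/20, -1/20, -1/5] . (h_1, h_3, h_4) = 1
  [-2/5, 11/20, -1/20] . (h_1, h_3, h_4) = 1
  [-2/5, -1/5, 4/5] . (h_1, h_3, h_4) = 1

Solving yields:
  h_1 = 415/49
  h_3 = 425/49
  h_4 = 375/49

Starting state is 3, so the expected hitting time is h_3 = 425/49.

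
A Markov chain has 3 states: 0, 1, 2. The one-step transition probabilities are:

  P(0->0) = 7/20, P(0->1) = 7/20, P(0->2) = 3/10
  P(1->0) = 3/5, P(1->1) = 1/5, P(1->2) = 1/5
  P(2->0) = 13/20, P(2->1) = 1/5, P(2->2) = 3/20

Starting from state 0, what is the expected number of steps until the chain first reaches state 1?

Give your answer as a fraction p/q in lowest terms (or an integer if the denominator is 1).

Let h_i = expected steps to first reach 1 from state i.
Boundary: h_1 = 0.
First-step equations for the other states:
  h_0 = 1 + 7/20*h_0 + 7/20*h_1 + 3/10*h_2
  h_2 = 1 + 13/20*h_0 + 1/5*h_1 + 3/20*h_2

Substituting h_1 = 0 and rearranging gives the linear system (I - Q) h = 1:
  [13/20, -3/10] . (h_0, h_2) = 1
  [-13/20, 17/20] . (h_0, h_2) = 1

Solving yields:
  h_0 = 460/143
  h_2 = 40/11

Starting state is 0, so the expected hitting time is h_0 = 460/143.

Answer: 460/143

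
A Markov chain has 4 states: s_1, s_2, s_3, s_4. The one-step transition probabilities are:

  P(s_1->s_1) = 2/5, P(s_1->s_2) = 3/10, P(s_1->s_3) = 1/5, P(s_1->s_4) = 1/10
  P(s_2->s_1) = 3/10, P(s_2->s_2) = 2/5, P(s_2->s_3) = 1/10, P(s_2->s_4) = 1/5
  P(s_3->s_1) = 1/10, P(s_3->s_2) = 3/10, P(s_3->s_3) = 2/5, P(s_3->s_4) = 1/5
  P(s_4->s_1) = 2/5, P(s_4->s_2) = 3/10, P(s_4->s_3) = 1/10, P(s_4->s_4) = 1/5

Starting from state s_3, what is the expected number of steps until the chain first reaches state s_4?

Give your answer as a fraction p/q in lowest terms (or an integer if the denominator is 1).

Answer: 210/37

Derivation:
Let h_i = expected steps to first reach s_4 from state i.
Boundary: h_s_4 = 0.
First-step equations for the other states:
  h_s_1 = 1 + 2/5*h_s_1 + 3/10*h_s_2 + 1/5*h_s_3 + 1/10*h_s_4
  h_s_2 = 1 + 3/10*h_s_1 + 2/5*h_s_2 + 1/10*h_s_3 + 1/5*h_s_4
  h_s_3 = 1 + 1/10*h_s_1 + 3/10*h_s_2 + 2/5*h_s_3 + 1/5*h_s_4

Substituting h_s_4 = 0 and rearranging gives the linear system (I - Q) h = 1:
  [3/5, -3/10, -1/5] . (h_s_1, h_s_2, h_s_3) = 1
  [-3/10, 3/5, -1/10] . (h_s_1, h_s_2, h_s_3) = 1
  [-1/10, -3/10, 3/5] . (h_s_1, h_s_2, h_s_3) = 1

Solving yields:
  h_s_1 = 240/37
  h_s_2 = 650/111
  h_s_3 = 210/37

Starting state is s_3, so the expected hitting time is h_s_3 = 210/37.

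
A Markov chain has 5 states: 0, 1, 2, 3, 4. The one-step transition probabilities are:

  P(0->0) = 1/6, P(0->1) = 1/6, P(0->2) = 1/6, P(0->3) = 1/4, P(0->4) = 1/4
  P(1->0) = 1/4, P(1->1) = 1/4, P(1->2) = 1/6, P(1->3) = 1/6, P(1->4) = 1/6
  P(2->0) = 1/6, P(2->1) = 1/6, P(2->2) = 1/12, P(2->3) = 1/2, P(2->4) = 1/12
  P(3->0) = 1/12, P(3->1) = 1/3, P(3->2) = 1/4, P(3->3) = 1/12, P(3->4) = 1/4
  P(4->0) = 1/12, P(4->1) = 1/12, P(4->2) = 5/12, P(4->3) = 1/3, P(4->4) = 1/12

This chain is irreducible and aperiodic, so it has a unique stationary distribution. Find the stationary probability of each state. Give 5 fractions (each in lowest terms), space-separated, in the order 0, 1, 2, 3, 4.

The stationary distribution satisfies pi = pi * P, i.e.:
  pi_0 = 1/6*pi_0 + 1/4*pi_1 + 1/6*pi_2 + 1/12*pi_3 + 1/12*pi_4
  pi_1 = 1/6*pi_0 + 1/4*pi_1 + 1/6*pi_2 + 1/3*pi_3 + 1/12*pi_4
  pi_2 = 1/6*pi_0 + 1/6*pi_1 + 1/12*pi_2 + 1/4*pi_3 + 5/12*pi_4
  pi_3 = 1/4*pi_0 + 1/6*pi_1 + 1/2*pi_2 + 1/12*pi_3 + 1/3*pi_4
  pi_4 = 1/4*pi_0 + 1/6*pi_1 + 1/12*pi_2 + 1/4*pi_3 + 1/12*pi_4
with normalization: pi_0 + pi_1 + pi_2 + pi_3 + pi_4 = 1.

Using the first 4 balance equations plus normalization, the linear system A*pi = b is:
  [-5/6, 1/4, 1/6, 1/12, 1/12] . pi = 0
  [1/6, -3/4, 1/6, 1/3, 1/12] . pi = 0
  [1/6, 1/6, -11/12, 1/4, 5/12] . pi = 0
  [1/4, 1/6, 1/2, -11/12, 1/3] . pi = 0
  [1, 1, 1, 1, 1] . pi = 1

Solving yields:
  pi_0 = 476/3195
  pi_1 = 227/1065
  pi_2 = 679/3195
  pi_3 = 164/639
  pi_4 = 539/3195

Verification (pi * P):
  476/3195*1/6 + 227/1065*1/4 + 679/3195*1/6 + 164/639*1/12 + 539/3195*1/12 = 476/3195 = pi_0  (ok)
  476/3195*1/6 + 227/1065*1/4 + 679/3195*1/6 + 164/639*1/3 + 539/3195*1/12 = 227/1065 = pi_1  (ok)
  476/3195*1/6 + 227/1065*1/6 + 679/3195*1/12 + 164/639*1/4 + 539/3195*5/12 = 679/3195 = pi_2  (ok)
  476/3195*1/4 + 227/1065*1/6 + 679/3195*1/2 + 164/639*1/12 + 539/3195*1/3 = 164/639 = pi_3  (ok)
  476/3195*1/4 + 227/1065*1/6 + 679/3195*1/12 + 164/639*1/4 + 539/3195*1/12 = 539/3195 = pi_4  (ok)

Answer: 476/3195 227/1065 679/3195 164/639 539/3195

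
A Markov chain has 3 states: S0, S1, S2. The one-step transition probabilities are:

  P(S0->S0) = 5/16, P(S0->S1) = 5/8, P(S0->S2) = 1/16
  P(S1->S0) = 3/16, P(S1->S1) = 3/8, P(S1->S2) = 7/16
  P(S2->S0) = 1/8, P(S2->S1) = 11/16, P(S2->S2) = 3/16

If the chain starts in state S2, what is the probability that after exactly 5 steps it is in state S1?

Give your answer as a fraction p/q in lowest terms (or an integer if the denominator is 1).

Computing P^5 by repeated multiplication:
P^1 =
  S0: [5/16, 5/8, 1/16]
  S1: [3/16, 3/8, 7/16]
  S2: [1/8, 11/16, 3/16]
P^2 =
  S0: [57/256, 121/256, 39/128]
  S1: [47/256, 143/256, 33/128]
  S2: [49/256, 119/256, 11/32]
P^3 =
  S0: [201/1024, 1077/2048, 569/2048]
  S1: [199/1024, 1027/2048, 623/2048]
  S2: [389/2048, 543/1024, 573/2048]
P^4 =
  S0: [6379/32768, 16741/32768, 603/2048]
  S1: [6317/32768, 16995/32768, 591/2048]
  S2: [6349/32768, 16709/32768, 4855/16384]
P^5 =
  S0: [50707/262144, 67591/131072, 76255/262144]
  S1: [50741/262144, 67289/131072, 76825/262144]
  S2: [25323/131072, 135277/262144, 76221/262144]

(P^5)[S2 -> S1] = 135277/262144

Answer: 135277/262144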